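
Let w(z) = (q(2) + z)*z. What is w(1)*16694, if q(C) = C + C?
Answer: 83470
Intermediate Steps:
q(C) = 2*C
w(z) = z*(4 + z) (w(z) = (2*2 + z)*z = (4 + z)*z = z*(4 + z))
w(1)*16694 = (1*(4 + 1))*16694 = (1*5)*16694 = 5*16694 = 83470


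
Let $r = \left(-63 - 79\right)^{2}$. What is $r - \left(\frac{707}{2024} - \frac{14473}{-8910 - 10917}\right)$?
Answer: $\frac{809134944031}{40129848} \approx 20163.0$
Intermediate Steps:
$r = 20164$ ($r = \left(-142\right)^{2} = 20164$)
$r - \left(\frac{707}{2024} - \frac{14473}{-8910 - 10917}\right) = 20164 - \left(\frac{707}{2024} - \frac{14473}{-8910 - 10917}\right) = 20164 - \left(707 \cdot \frac{1}{2024} - \frac{14473}{-19827}\right) = 20164 - \left(\frac{707}{2024} - - \frac{14473}{19827}\right) = 20164 - \left(\frac{707}{2024} + \frac{14473}{19827}\right) = 20164 - \frac{43311041}{40129848} = \frac{809134944031}{40129848}$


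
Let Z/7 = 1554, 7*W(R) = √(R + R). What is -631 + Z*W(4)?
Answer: -631 + 3108*√2 ≈ 3764.4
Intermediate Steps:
W(R) = √2*√R/7 (W(R) = √(R + R)/7 = √(2*R)/7 = (√2*√R)/7 = √2*√R/7)
Z = 10878 (Z = 7*1554 = 10878)
-631 + Z*W(4) = -631 + 10878*(√2*√4/7) = -631 + 10878*((⅐)*√2*2) = -631 + 10878*(2*√2/7) = -631 + 3108*√2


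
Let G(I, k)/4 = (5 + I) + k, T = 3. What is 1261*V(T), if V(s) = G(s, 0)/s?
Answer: 40352/3 ≈ 13451.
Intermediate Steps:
G(I, k) = 20 + 4*I + 4*k (G(I, k) = 4*((5 + I) + k) = 4*(5 + I + k) = 20 + 4*I + 4*k)
V(s) = (20 + 4*s)/s (V(s) = (20 + 4*s + 4*0)/s = (20 + 4*s + 0)/s = (20 + 4*s)/s)
1261*V(T) = 1261*(4 + 20/3) = 1261*(32/3) = 40352/3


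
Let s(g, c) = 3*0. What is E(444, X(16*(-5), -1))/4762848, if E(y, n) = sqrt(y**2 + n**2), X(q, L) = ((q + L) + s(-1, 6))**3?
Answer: sqrt(31381081513)/1587616 ≈ 0.11158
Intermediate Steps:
s(g, c) = 0
X(q, L) = (L + q)**3 (X(q, L) = ((q + L) + 0)**3 = ((L + q) + 0)**3 = (L + q)**3)
E(y, n) = sqrt(n**2 + y**2)
E(444, X(16*(-5), -1))/4762848 = sqrt(((-1 + 16*(-5))**3)**2 + 444**2)/4762848 = sqrt(((-1 - 80)**3)**2 + 197136)*(1/4762848) = sqrt(((-81)**3)**2 + 197136)*(1/4762848) = sqrt((-531441)**2 + 197136)*(1/4762848) = sqrt(282429536481 + 197136)*(1/4762848) = sqrt(282429733617)*(1/4762848) = (3*sqrt(31381081513))*(1/4762848) = sqrt(31381081513)/1587616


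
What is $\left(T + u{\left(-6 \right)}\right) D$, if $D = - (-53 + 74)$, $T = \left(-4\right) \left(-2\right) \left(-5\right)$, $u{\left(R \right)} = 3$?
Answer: $777$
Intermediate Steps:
$T = -40$ ($T = 8 \left(-5\right) = -40$)
$D = -21$ ($D = \left(-1\right) 21 = -21$)
$\left(T + u{\left(-6 \right)}\right) D = \left(-40 + 3\right) \left(-21\right) = \left(-37\right) \left(-21\right) = 777$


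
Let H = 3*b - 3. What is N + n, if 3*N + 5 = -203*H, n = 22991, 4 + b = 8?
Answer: 67141/3 ≈ 22380.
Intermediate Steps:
b = 4 (b = -4 + 8 = 4)
H = 9 (H = 3*4 - 3 = 12 - 3 = 9)
N = -1832/3 (N = -5/3 + (-203*9)/3 = -5/3 + (⅓)*(-1827) = -5/3 - 609 = -1832/3 ≈ -610.67)
N + n = -1832/3 + 22991 = 67141/3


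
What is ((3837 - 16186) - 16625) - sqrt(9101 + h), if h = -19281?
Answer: -28974 - 2*I*sqrt(2545) ≈ -28974.0 - 100.9*I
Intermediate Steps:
((3837 - 16186) - 16625) - sqrt(9101 + h) = ((3837 - 16186) - 16625) - sqrt(9101 - 19281) = (-12349 - 16625) - sqrt(-10180) = -28974 - 2*I*sqrt(2545)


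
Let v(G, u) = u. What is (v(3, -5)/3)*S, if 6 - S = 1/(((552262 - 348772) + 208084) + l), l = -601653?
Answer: -5702375/570237 ≈ -10.000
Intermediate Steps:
S = 1140475/190079 (S = 6 - 1/(((552262 - 348772) + 208084) - 601653) = 6 - 1/((203490 + 208084) - 601653) = 6 - 1/(411574 - 601653) = 6 - 1/(-190079) = 6 - 1*(-1/190079) = 6 + 1/190079 = 1140475/190079 ≈ 6.0000)
(v(3, -5)/3)*S = -5/3*(1140475/190079) = -5*1/3*(1140475/190079) = -5/3*1140475/190079 = -5702375/570237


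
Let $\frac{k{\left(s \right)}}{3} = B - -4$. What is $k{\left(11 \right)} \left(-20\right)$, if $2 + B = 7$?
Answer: $-540$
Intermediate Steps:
$B = 5$ ($B = -2 + 7 = 5$)
$k{\left(s \right)} = 27$ ($k{\left(s \right)} = 3 \left(5 - -4\right) = 3 \left(5 + 4\right) = 3 \cdot 9 = 27$)
$k{\left(11 \right)} \left(-20\right) = 27 \left(-20\right) = -540$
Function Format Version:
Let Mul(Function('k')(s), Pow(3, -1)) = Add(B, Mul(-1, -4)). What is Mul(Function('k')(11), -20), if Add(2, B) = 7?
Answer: -540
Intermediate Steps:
B = 5 (B = Add(-2, 7) = 5)
Function('k')(s) = 27 (Function('k')(s) = Mul(3, Add(5, Mul(-1, -4))) = Mul(3, Add(5, 4)) = Mul(3, 9) = 27)
Mul(Function('k')(11), -20) = Mul(27, -20) = -540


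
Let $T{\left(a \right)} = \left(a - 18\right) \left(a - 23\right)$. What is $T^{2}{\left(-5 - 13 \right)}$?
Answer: $2178576$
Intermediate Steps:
$T{\left(a \right)} = \left(-23 + a\right) \left(-18 + a\right)$ ($T{\left(a \right)} = \left(-18 + a\right) \left(-23 + a\right) = \left(-23 + a\right) \left(-18 + a\right)$)
$T^{2}{\left(-5 - 13 \right)} = \left(414 + \left(-5 - 13\right)^{2} - 41 \left(-5 - 13\right)\right)^{2} = \left(414 + \left(-18\right)^{2} - -738\right)^{2} = \left(414 + 324 + 738\right)^{2} = 1476^{2} = 2178576$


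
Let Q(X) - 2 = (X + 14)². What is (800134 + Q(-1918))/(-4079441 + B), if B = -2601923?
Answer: -1106338/1670341 ≈ -0.66234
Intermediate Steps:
Q(X) = 2 + (14 + X)² (Q(X) = 2 + (X + 14)² = 2 + (14 + X)²)
(800134 + Q(-1918))/(-4079441 + B) = (800134 + (2 + (14 - 1918)²))/(-4079441 - 2601923) = (800134 + (2 + (-1904)²))/(-6681364) = (800134 + (2 + 3625216))*(-1/6681364) = (800134 + 3625218)*(-1/6681364) = 4425352*(-1/6681364) = -1106338/1670341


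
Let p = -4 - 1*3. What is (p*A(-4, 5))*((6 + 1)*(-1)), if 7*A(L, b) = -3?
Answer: -21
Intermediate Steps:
A(L, b) = -3/7 (A(L, b) = (⅐)*(-3) = -3/7)
p = -7 (p = -4 - 3 = -7)
(p*A(-4, 5))*((6 + 1)*(-1)) = (-7*(-3/7))*((6 + 1)*(-1)) = 3*(7*(-1)) = 3*(-7) = -21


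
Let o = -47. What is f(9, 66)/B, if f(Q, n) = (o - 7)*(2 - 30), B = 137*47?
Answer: 1512/6439 ≈ 0.23482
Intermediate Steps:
B = 6439
f(Q, n) = 1512 (f(Q, n) = (-47 - 7)*(2 - 30) = -54*(-28) = 1512)
f(9, 66)/B = 1512/6439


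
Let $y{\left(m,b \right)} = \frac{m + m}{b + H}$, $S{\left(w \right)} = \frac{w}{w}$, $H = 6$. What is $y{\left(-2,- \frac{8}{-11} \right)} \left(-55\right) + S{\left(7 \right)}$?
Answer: $\frac{1247}{37} \approx 33.703$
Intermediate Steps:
$S{\left(w \right)} = 1$
$y{\left(m,b \right)} = \frac{2 m}{6 + b}$ ($y{\left(m,b \right)} = \frac{m + m}{b + 6} = \frac{2 m}{6 + b}$)
$y{\left(-2,- \frac{8}{-11} \right)} \left(-55\right) + S{\left(7 \right)} = 2 \left(-2\right) \frac{1}{6 - \frac{8}{-11}} \left(-55\right) + 1 = 2 \left(-2\right) \frac{1}{6 - - \frac{8}{11}} \left(-55\right) + 1 = 2 \left(-2\right) \frac{1}{6 + \frac{8}{11}} \left(-55\right) + 1 = 2 \left(-2\right) \frac{1}{\frac{74}{11}} \left(-55\right) + 1 = 2 \left(-2\right) \frac{11}{74} \left(-55\right) + 1 = \left(- \frac{22}{37}\right) \left(-55\right) + 1 = \frac{1210}{37} + 1 = \frac{1247}{37}$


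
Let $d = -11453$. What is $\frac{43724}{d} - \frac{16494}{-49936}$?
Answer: $- \frac{997247941}{285958504} \approx -3.4874$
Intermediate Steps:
$\frac{43724}{d} - \frac{16494}{-49936} = \frac{43724}{-11453} - \frac{16494}{-49936} = 43724 \left(- \frac{1}{11453}\right) - - \frac{8247}{24968} = - \frac{43724}{11453} + \frac{8247}{24968} = - \frac{997247941}{285958504}$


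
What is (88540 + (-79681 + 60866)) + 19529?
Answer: 89254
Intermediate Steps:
(88540 + (-79681 + 60866)) + 19529 = (88540 - 18815) + 19529 = 69725 + 19529 = 89254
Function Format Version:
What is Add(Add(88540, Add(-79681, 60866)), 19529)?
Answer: 89254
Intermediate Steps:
Add(Add(88540, Add(-79681, 60866)), 19529) = Add(Add(88540, -18815), 19529) = Add(69725, 19529) = 89254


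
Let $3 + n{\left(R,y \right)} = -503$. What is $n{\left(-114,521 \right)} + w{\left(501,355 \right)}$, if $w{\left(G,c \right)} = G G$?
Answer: $250495$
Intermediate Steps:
$n{\left(R,y \right)} = -506$ ($n{\left(R,y \right)} = -3 - 503 = -506$)
$w{\left(G,c \right)} = G^{2}$
$n{\left(-114,521 \right)} + w{\left(501,355 \right)} = -506 + 501^{2} = -506 + 251001 = 250495$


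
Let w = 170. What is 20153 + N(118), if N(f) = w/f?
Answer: 1189112/59 ≈ 20154.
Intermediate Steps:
N(f) = 170/f
20153 + N(118) = 20153 + 170/118 = 20153 + 170*(1/118) = 20153 + 85/59 = 1189112/59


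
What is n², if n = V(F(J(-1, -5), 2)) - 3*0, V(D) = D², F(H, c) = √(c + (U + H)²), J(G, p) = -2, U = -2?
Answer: 324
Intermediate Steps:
F(H, c) = √(c + (-2 + H)²)
n = 18 (n = (√(2 + (-2 - 2)²))² - 3*0 = (√(2 + (-4)²))² + 0 = (√(2 + 16))² + 0 = (√18)² + 0 = (3*√2)² + 0 = 18 + 0 = 18)
n² = 18² = 324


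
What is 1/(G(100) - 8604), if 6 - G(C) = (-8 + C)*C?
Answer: -1/17798 ≈ -5.6186e-5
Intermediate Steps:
G(C) = 6 - C*(-8 + C) (G(C) = 6 - (-8 + C)*C = 6 - C*(-8 + C))
1/(G(100) - 8604) = 1/((6 - 1*100**2 + 8*100) - 8604) = 1/((6 - 1*10000 + 800) - 8604) = 1/((6 - 10000 + 800) - 8604) = 1/(-9194 - 8604) = 1/(-17798) = -1/17798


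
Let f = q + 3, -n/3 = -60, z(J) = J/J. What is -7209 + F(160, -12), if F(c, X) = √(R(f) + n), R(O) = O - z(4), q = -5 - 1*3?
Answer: -7209 + √174 ≈ -7195.8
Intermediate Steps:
q = -8 (q = -5 - 3 = -8)
z(J) = 1
n = 180 (n = -3*(-60) = 180)
f = -5 (f = -8 + 3 = -5)
R(O) = -1 + O (R(O) = O - 1*1 = O - 1 = -1 + O)
F(c, X) = √174 (F(c, X) = √((-1 - 5) + 180) = √(-6 + 180) = √174)
-7209 + F(160, -12) = -7209 + √174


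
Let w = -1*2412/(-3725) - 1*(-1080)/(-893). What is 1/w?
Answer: -3326425/1869084 ≈ -1.7797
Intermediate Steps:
w = -1869084/3326425 (w = -2412*(-1/3725) + 1080*(-1/893) = 2412/3725 - 1080/893 = -1869084/3326425 ≈ -0.56189)
1/w = 1/(-1869084/3326425) = -3326425/1869084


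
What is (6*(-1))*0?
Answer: 0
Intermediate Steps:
(6*(-1))*0 = -6*0 = 0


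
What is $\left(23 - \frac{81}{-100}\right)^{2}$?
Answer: $\frac{5669161}{10000} \approx 566.92$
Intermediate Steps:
$\left(23 - \frac{81}{-100}\right)^{2} = \left(23 - - \frac{81}{100}\right)^{2} = \left(23 + \frac{81}{100}\right)^{2} = \left(\frac{2381}{100}\right)^{2} = \frac{5669161}{10000}$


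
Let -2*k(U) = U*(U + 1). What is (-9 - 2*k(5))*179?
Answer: 3759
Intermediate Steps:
k(U) = -U*(1 + U)/2 (k(U) = -U*(U + 1)/2 = -U*(1 + U)/2)
(-9 - 2*k(5))*179 = (-9 - (-1)*5*(1 + 5))*179 = (-9 - (-1)*5*6)*179 = (-9 - 2*(-15))*179 = (-9 + 30)*179 = 21*179 = 3759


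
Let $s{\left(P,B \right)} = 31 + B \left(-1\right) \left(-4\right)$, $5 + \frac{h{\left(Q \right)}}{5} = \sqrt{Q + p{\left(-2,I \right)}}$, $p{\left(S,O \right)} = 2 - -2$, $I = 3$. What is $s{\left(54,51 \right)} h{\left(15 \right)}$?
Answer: $-5875 + 1175 \sqrt{19} \approx -753.29$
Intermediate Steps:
$p{\left(S,O \right)} = 4$ ($p{\left(S,O \right)} = 2 + 2 = 4$)
$h{\left(Q \right)} = -25 + 5 \sqrt{4 + Q}$ ($h{\left(Q \right)} = -25 + 5 \sqrt{Q + 4} = -25 + 5 \sqrt{4 + Q}$)
$s{\left(P,B \right)} = 31 + 4 B$ ($s{\left(P,B \right)} = 31 + - B \left(-4\right) = 31 + 4 B$)
$s{\left(54,51 \right)} h{\left(15 \right)} = \left(31 + 4 \cdot 51\right) \left(-25 + 5 \sqrt{4 + 15}\right) = \left(31 + 204\right) \left(-25 + 5 \sqrt{19}\right) = 235 \left(-25 + 5 \sqrt{19}\right) = -5875 + 1175 \sqrt{19}$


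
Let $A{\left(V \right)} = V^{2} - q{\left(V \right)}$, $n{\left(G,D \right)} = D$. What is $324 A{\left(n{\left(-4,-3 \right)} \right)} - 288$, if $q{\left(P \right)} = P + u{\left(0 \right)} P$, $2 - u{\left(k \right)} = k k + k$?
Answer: $5544$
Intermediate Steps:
$u{\left(k \right)} = 2 - k - k^{2}$ ($u{\left(k \right)} = 2 - \left(k k + k\right) = 2 - \left(k^{2} + k\right) = 2 - \left(k + k^{2}\right) = 2 - k - k^{2}$)
$q{\left(P \right)} = 3 P$ ($q{\left(P \right)} = P + \left(2 - 0 - 0^{2}\right) P = P + \left(2 + 0 - 0\right) P = P + \left(2 + 0 + 0\right) P = P + 2 P = 3 P$)
$A{\left(V \right)} = V^{2} - 3 V$
$324 A{\left(n{\left(-4,-3 \right)} \right)} - 288 = 324 \left(- 3 \left(-3 - 3\right)\right) - 288 = 324 \left(\left(-3\right) \left(-6\right)\right) - 288 = 324 \cdot 18 - 288 = 5832 - 288 = 5544$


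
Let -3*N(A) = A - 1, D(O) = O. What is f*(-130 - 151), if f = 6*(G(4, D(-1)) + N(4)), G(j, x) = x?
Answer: 3372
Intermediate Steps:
N(A) = ⅓ - A/3 (N(A) = -(A - 1)/3 = -(-1 + A)/3 = ⅓ - A/3)
f = -12 (f = 6*(-1 + (⅓ - ⅓*4)) = 6*(-1 + (⅓ - 4/3)) = 6*(-1 - 1) = 6*(-2) = -12)
f*(-130 - 151) = -12*(-130 - 151) = -12*(-281) = 3372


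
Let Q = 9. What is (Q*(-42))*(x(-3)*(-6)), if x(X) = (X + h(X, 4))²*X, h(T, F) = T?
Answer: -244944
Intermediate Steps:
x(X) = 4*X³ (x(X) = (X + X)²*X = (2*X)²*X = (4*X²)*X = 4*X³)
(Q*(-42))*(x(-3)*(-6)) = (9*(-42))*((4*(-3)³)*(-6)) = -378*4*(-27)*(-6) = -(-40824)*(-6) = -378*648 = -244944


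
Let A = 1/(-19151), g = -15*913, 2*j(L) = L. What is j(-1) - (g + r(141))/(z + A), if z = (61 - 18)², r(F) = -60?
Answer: 122858453/17705099 ≈ 6.9392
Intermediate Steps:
j(L) = L/2
z = 1849 (z = 43² = 1849)
g = -13695
A = -1/19151 ≈ -5.2217e-5
j(-1) - (g + r(141))/(z + A) = (½)*(-1) - (-13695 - 60)/(1849 - 1/19151) = -½ - (-13755)/35410198/19151 = -½ - (-13755)*19151/35410198 = -½ - 1*(-263422005/35410198) = -½ + 263422005/35410198 = 122858453/17705099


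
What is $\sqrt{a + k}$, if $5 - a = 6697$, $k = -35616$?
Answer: $2 i \sqrt{10577} \approx 205.69 i$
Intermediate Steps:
$a = -6692$ ($a = 5 - 6697 = -6692$)
$\sqrt{a + k} = \sqrt{-6692 - 35616} = \sqrt{-42308} = 2 i \sqrt{10577}$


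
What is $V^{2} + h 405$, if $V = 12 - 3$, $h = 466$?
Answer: $188811$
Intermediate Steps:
$V = 9$
$V^{2} + h 405 = 9^{2} + 466 \cdot 405 = 81 + 188730 = 188811$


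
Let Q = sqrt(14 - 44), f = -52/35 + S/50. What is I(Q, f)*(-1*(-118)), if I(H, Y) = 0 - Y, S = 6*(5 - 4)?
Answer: 28202/175 ≈ 161.15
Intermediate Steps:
S = 6 (S = 6*1 = 6)
f = -239/175 (f = -52/35 + 6/50 = -52*1/35 + 6*(1/50) = -52/35 + 3/25 = -239/175 ≈ -1.3657)
Q = I*sqrt(30) (Q = sqrt(-30) = I*sqrt(30) ≈ 5.4772*I)
I(H, Y) = -Y
I(Q, f)*(-1*(-118)) = (-1*(-239/175))*(-1*(-118)) = (239/175)*118 = 28202/175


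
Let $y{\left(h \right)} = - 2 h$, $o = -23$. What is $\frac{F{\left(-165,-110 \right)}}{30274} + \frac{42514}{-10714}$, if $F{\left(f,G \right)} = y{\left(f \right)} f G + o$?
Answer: $\frac{31442093871}{162177818} \approx 193.87$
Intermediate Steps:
$F{\left(f,G \right)} = -23 - 2 G f^{2}$ ($F{\left(f,G \right)} = - 2 f f G - 23 = - 2 f^{2} G - 23 = - 2 G f^{2} - 23 = -23 - 2 G f^{2}$)
$\frac{F{\left(-165,-110 \right)}}{30274} + \frac{42514}{-10714} = \frac{-23 - - 220 \left(-165\right)^{2}}{30274} + \frac{42514}{-10714} = \left(-23 - \left(-220\right) 27225\right) \frac{1}{30274} + 42514 \left(- \frac{1}{10714}\right) = \left(-23 + 5989500\right) \frac{1}{30274} - \frac{21257}{5357} = 5989477 \cdot \frac{1}{30274} - \frac{21257}{5357} = \frac{5989477}{30274} - \frac{21257}{5357} = \frac{31442093871}{162177818}$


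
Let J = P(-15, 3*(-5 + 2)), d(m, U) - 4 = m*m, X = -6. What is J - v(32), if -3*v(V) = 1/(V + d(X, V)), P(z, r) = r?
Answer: -1943/216 ≈ -8.9954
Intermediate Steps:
d(m, U) = 4 + m² (d(m, U) = 4 + m*m = 4 + m²)
J = -9 (J = 3*(-5 + 2) = 3*(-3) = -9)
v(V) = -1/(3*(40 + V)) (v(V) = -1/(3*(V + (4 + (-6)²))) = -1/(3*(V + (4 + 36))) = -1/(3*(V + 40)) = -1/(3*(40 + V)))
J - v(32) = -9 - (-1)/(120 + 3*32) = -9 - (-1)/(120 + 96) = -9 - (-1)/216 = -9 - 1*(-1/216) = -9 + 1/216 = -1943/216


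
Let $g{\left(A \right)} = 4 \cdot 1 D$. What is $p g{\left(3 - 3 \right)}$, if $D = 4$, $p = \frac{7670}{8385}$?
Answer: $\frac{1888}{129} \approx 14.636$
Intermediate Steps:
$p = \frac{118}{129}$ ($p = 7670 \cdot \frac{1}{8385} = \frac{118}{129} \approx 0.91473$)
$g{\left(A \right)} = 16$ ($g{\left(A \right)} = 4 \cdot 1 \cdot 4 = 4 \cdot 4 = 16$)
$p g{\left(3 - 3 \right)} = \frac{118}{129} \cdot 16 = \frac{1888}{129}$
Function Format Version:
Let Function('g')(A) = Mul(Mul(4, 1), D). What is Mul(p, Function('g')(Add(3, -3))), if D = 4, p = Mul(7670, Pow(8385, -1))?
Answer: Rational(1888, 129) ≈ 14.636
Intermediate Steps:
p = Rational(118, 129) (p = Mul(7670, Rational(1, 8385)) = Rational(118, 129) ≈ 0.91473)
Function('g')(A) = 16 (Function('g')(A) = Mul(Mul(4, 1), 4) = Mul(4, 4) = 16)
Mul(p, Function('g')(Add(3, -3))) = Mul(Rational(118, 129), 16) = Rational(1888, 129)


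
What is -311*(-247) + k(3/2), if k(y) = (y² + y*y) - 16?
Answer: 153611/2 ≈ 76806.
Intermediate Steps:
k(y) = -16 + 2*y² (k(y) = (y² + y²) - 16 = 2*y² - 16 = -16 + 2*y²)
-311*(-247) + k(3/2) = -311*(-247) + (-16 + 2*(3/2)²) = 76817 + (-16 + 2*(3*(½))²) = 76817 + (-16 + 2*(3/2)²) = 76817 + (-16 + 2*(9/4)) = 76817 + (-16 + 9/2) = 76817 - 23/2 = 153611/2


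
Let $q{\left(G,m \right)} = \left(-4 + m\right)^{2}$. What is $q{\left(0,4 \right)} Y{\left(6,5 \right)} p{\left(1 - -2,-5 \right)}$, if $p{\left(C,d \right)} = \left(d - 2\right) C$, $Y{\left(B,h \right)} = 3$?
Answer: $0$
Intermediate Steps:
$p{\left(C,d \right)} = C \left(-2 + d\right)$ ($p{\left(C,d \right)} = \left(-2 + d\right) C = C \left(-2 + d\right)$)
$q{\left(0,4 \right)} Y{\left(6,5 \right)} p{\left(1 - -2,-5 \right)} = \left(-4 + 4\right)^{2} \cdot 3 \left(1 - -2\right) \left(-2 - 5\right) = 0^{2} \cdot 3 \left(1 + 2\right) \left(-7\right) = 0 \cdot 3 \cdot 3 \left(-7\right) = 0 \left(-21\right) = 0$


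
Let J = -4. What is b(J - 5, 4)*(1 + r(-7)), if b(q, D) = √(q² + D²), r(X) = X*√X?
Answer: √97 - 7*I*√679 ≈ 9.8489 - 182.4*I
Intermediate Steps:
r(X) = X^(3/2)
b(q, D) = √(D² + q²)
b(J - 5, 4)*(1 + r(-7)) = √(4² + (-4 - 5)²)*(1 + (-7)^(3/2)) = √(16 + (-9)²)*(1 - 7*I*√7) = √(16 + 81)*(1 - 7*I*√7) = √97*(1 - 7*I*√7)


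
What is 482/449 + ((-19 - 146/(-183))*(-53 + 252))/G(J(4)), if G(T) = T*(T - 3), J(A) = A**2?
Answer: -279281333/17090736 ≈ -16.341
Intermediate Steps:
G(T) = T*(-3 + T)
482/449 + ((-19 - 146/(-183))*(-53 + 252))/G(J(4)) = 482/449 + ((-19 - 146/(-183))*(-53 + 252))/((4**2*(-3 + 4**2))) = 482*(1/449) + ((-19 - 146*(-1/183))*199)/((16*(-3 + 16))) = 482/449 + ((-19 + 146/183)*199)/((16*13)) = 482/449 - 3331/183*199/208 = 482/449 - 662869/183*1/208 = 482/449 - 662869/38064 = -279281333/17090736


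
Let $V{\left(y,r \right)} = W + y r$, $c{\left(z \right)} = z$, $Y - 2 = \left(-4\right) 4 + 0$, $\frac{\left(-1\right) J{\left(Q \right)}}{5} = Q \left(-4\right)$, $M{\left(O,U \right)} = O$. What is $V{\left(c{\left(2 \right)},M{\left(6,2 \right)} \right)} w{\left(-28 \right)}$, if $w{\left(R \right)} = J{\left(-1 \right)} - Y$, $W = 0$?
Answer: $-72$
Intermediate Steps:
$J{\left(Q \right)} = 20 Q$ ($J{\left(Q \right)} = - 5 Q \left(-4\right) = - 5 \left(- 4 Q\right) = 20 Q$)
$Y = -14$ ($Y = 2 + \left(\left(-4\right) 4 + 0\right) = 2 + \left(-16 + 0\right) = 2 - 16 = -14$)
$V{\left(y,r \right)} = r y$ ($V{\left(y,r \right)} = 0 + y r = 0 + r y = r y$)
$w{\left(R \right)} = -6$ ($w{\left(R \right)} = 20 \left(-1\right) - -14 = -20 + 14 = -6$)
$V{\left(c{\left(2 \right)},M{\left(6,2 \right)} \right)} w{\left(-28 \right)} = 6 \cdot 2 \left(-6\right) = 12 \left(-6\right) = -72$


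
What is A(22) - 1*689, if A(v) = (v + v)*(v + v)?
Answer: 1247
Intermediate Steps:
A(v) = 4*v² (A(v) = (2*v)*(2*v) = 4*v²)
A(22) - 1*689 = 4*22² - 1*689 = 4*484 - 689 = 1936 - 689 = 1247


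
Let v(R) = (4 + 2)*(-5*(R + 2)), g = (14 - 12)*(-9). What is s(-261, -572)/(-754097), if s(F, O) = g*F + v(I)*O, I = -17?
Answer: 252702/754097 ≈ 0.33511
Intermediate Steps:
g = -18 (g = 2*(-9) = -18)
v(R) = -60 - 30*R (v(R) = 6*(-5*(2 + R)) = 6*(-10 - 5*R) = -60 - 30*R)
s(F, O) = -18*F + 450*O (s(F, O) = -18*F + (-60 - 30*(-17))*O = -18*F + (-60 + 510)*O = -18*F + 450*O)
s(-261, -572)/(-754097) = (-18*(-261) + 450*(-572))/(-754097) = (4698 - 257400)*(-1/754097) = -252702*(-1/754097) = 252702/754097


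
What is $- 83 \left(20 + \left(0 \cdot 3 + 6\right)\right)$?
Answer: $-2158$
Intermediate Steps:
$- 83 \left(20 + \left(0 \cdot 3 + 6\right)\right) = - 83 \left(20 + \left(0 + 6\right)\right) = - 83 \left(20 + 6\right) = \left(-83\right) 26 = -2158$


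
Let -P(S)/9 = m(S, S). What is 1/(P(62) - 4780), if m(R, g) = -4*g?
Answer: -1/2548 ≈ -0.00039246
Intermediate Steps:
P(S) = 36*S (P(S) = -(-36)*S = 36*S)
1/(P(62) - 4780) = 1/(36*62 - 4780) = 1/(2232 - 4780) = 1/(-2548) = -1/2548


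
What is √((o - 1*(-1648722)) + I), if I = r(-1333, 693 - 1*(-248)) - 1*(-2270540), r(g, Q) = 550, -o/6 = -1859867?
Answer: 3*√1675446 ≈ 3883.2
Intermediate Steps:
o = 11159202 (o = -6*(-1859867) = 11159202)
I = 2271090 (I = 550 - 1*(-2270540) = 550 + 2270540 = 2271090)
√((o - 1*(-1648722)) + I) = √((11159202 - 1*(-1648722)) + 2271090) = √((11159202 + 1648722) + 2271090) = √(12807924 + 2271090) = √15079014 = 3*√1675446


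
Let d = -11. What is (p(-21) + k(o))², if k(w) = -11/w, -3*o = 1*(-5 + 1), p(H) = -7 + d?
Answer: 11025/16 ≈ 689.06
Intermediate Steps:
p(H) = -18 (p(H) = -7 - 11 = -18)
o = 4/3 (o = -(-5 + 1)/3 = -(-4)/3 = -⅓*(-4) = 4/3 ≈ 1.3333)
(p(-21) + k(o))² = (-18 - 11/4/3)² = (-18 - 11*¾)² = (-18 - 33/4)² = (-105/4)² = 11025/16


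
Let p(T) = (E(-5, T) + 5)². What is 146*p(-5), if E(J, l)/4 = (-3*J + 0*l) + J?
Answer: 295650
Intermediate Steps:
E(J, l) = -8*J (E(J, l) = 4*((-3*J + 0*l) + J) = 4*((-3*J + 0) + J) = 4*(-3*J + J) = 4*(-2*J) = -8*J)
p(T) = 2025 (p(T) = (-8*(-5) + 5)² = (40 + 5)² = 45² = 2025)
146*p(-5) = 146*2025 = 295650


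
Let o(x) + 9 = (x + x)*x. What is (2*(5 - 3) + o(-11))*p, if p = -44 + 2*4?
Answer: -8532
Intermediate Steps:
o(x) = -9 + 2*x**2 (o(x) = -9 + (x + x)*x = -9 + (2*x)*x = -9 + 2*x**2)
p = -36 (p = -44 + 8 = -36)
(2*(5 - 3) + o(-11))*p = (2*(5 - 3) + (-9 + 2*(-11)**2))*(-36) = (2*2 + (-9 + 2*121))*(-36) = (4 + (-9 + 242))*(-36) = (4 + 233)*(-36) = 237*(-36) = -8532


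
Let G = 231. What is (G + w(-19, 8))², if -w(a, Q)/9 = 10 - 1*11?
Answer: 57600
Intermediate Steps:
w(a, Q) = 9 (w(a, Q) = -9*(10 - 1*11) = -9*(10 - 11) = -9*(-1) = 9)
(G + w(-19, 8))² = (231 + 9)² = 240² = 57600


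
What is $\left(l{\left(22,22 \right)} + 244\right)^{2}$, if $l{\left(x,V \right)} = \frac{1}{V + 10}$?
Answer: $\frac{60980481}{1024} \approx 59551.0$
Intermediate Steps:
$l{\left(x,V \right)} = \frac{1}{10 + V}$
$\left(l{\left(22,22 \right)} + 244\right)^{2} = \left(\frac{1}{10 + 22} + 244\right)^{2} = \left(\frac{1}{32} + 244\right)^{2} = \left(\frac{7809}{32}\right)^{2} = \frac{60980481}{1024}$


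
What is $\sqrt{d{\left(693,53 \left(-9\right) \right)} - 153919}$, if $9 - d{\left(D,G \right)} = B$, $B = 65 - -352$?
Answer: $i \sqrt{154327} \approx 392.84 i$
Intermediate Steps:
$B = 417$ ($B = 65 + 352 = 417$)
$d{\left(D,G \right)} = -408$ ($d{\left(D,G \right)} = 9 - 417 = -408$)
$\sqrt{d{\left(693,53 \left(-9\right) \right)} - 153919} = \sqrt{-408 - 153919} = \sqrt{-154327} = i \sqrt{154327}$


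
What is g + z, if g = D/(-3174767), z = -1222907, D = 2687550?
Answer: -204339340801/167093 ≈ -1.2229e+6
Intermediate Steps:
g = -141450/167093 (g = 2687550/(-3174767) = 2687550*(-1/3174767) = -141450/167093 ≈ -0.84653)
g + z = -141450/167093 - 1222907 = -204339340801/167093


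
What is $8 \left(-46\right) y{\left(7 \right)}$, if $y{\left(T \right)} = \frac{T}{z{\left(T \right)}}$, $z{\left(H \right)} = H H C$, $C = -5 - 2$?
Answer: $\frac{368}{49} \approx 7.5102$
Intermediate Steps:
$C = -7$ ($C = -5 - 2 = -7$)
$z{\left(H \right)} = - 7 H^{2}$ ($z{\left(H \right)} = H H \left(-7\right) = H^{2} \left(-7\right) = - 7 H^{2}$)
$y{\left(T \right)} = - \frac{1}{7 T}$ ($y{\left(T \right)} = \frac{T}{\left(-7\right) T^{2}} = T \left(- \frac{1}{7 T^{2}}\right) = - \frac{1}{7 T}$)
$8 \left(-46\right) y{\left(7 \right)} = 8 \left(-46\right) \left(- \frac{1}{7 \cdot 7}\right) = - 368 \left(\left(- \frac{1}{7}\right) \frac{1}{7}\right) = \left(-368\right) \left(- \frac{1}{49}\right) = \frac{368}{49}$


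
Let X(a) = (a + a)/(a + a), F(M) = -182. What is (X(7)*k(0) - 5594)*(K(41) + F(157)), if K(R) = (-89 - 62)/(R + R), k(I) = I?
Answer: 42164775/41 ≈ 1.0284e+6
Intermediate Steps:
X(a) = 1 (X(a) = (2*a)/((2*a)) = (2*a)*(1/(2*a)) = 1)
K(R) = -151/(2*R) (K(R) = -151*1/(2*R) = -151/(2*R))
(X(7)*k(0) - 5594)*(K(41) + F(157)) = (1*0 - 5594)*(-151/2/41 - 182) = (0 - 5594)*(-151/2*1/41 - 182) = -5594*(-151/82 - 182) = -5594*(-15075/82) = 42164775/41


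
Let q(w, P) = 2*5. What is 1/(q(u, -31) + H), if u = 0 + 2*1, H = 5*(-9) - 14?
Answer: -1/49 ≈ -0.020408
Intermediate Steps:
H = -59 (H = -45 - 14 = -59)
u = 2 (u = 0 + 2 = 2)
q(w, P) = 10
1/(q(u, -31) + H) = 1/(10 - 59) = 1/(-49) = -1/49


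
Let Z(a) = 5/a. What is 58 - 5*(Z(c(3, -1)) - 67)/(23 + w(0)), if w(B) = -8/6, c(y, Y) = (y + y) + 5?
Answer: 10490/143 ≈ 73.357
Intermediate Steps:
c(y, Y) = 5 + 2*y (c(y, Y) = 2*y + 5 = 5 + 2*y)
w(B) = -4/3 (w(B) = -8*⅙ = -4/3)
58 - 5*(Z(c(3, -1)) - 67)/(23 + w(0)) = 58 - 5*(5/(5 + 2*3) - 67)/(23 - 4/3) = 58 - 5*(5/(5 + 6) - 67)/65/3 = 58 - 5*(5/11 - 67)*3/65 = 58 - (-3660)*3/(11*65) = 58 - 5*(-2196/715) = 58 + 2196/143 = 10490/143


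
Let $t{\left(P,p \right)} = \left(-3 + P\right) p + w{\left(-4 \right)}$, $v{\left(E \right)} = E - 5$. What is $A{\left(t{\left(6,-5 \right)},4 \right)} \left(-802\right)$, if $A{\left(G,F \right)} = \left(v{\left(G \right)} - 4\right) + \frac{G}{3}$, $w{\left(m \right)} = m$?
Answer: $\frac{82606}{3} \approx 27535.0$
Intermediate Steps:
$v{\left(E \right)} = -5 + E$
$t{\left(P,p \right)} = -4 + p \left(-3 + P\right)$ ($t{\left(P,p \right)} = \left(-3 + P\right) p - 4 = p \left(-3 + P\right) - 4 = -4 + p \left(-3 + P\right)$)
$A{\left(G,F \right)} = -9 + \frac{4 G}{3}$ ($A{\left(G,F \right)} = \left(\left(-5 + G\right) - 4\right) + \frac{G}{3} = \left(-9 + G\right) + G \frac{1}{3} = \left(-9 + G\right) + \frac{G}{3} = -9 + \frac{4 G}{3}$)
$A{\left(t{\left(6,-5 \right)},4 \right)} \left(-802\right) = \left(-9 + \frac{4 \left(-4 - -15 + 6 \left(-5\right)\right)}{3}\right) \left(-802\right) = \left(-9 + \frac{4 \left(-4 + 15 - 30\right)}{3}\right) \left(-802\right) = \left(-9 + \frac{4}{3} \left(-19\right)\right) \left(-802\right) = \left(-9 - \frac{76}{3}\right) \left(-802\right) = \left(- \frac{103}{3}\right) \left(-802\right) = \frac{82606}{3}$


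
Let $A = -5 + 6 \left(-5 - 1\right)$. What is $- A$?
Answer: $41$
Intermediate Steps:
$A = -41$ ($A = -5 + 6 \left(-6\right) = -5 - 36 = -41$)
$- A = \left(-1\right) \left(-41\right) = 41$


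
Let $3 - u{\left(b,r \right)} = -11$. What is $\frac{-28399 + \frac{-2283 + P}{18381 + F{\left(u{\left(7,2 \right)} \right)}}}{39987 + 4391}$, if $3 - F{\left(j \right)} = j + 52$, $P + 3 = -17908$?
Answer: $- \frac{130058269}{203229051} \approx -0.63996$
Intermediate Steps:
$P = -17911$ ($P = -3 - 17908 = -17911$)
$u{\left(b,r \right)} = 14$ ($u{\left(b,r \right)} = 3 - -11 = 3 + 11 = 14$)
$F{\left(j \right)} = -49 - j$ ($F{\left(j \right)} = 3 - \left(j + 52\right) = 3 - \left(52 + j\right) = -49 - j$)
$\frac{-28399 + \frac{-2283 + P}{18381 + F{\left(u{\left(7,2 \right)} \right)}}}{39987 + 4391} = \frac{-28399 + \frac{-2283 - 17911}{18381 - 63}}{39987 + 4391} = \frac{-28399 - \frac{20194}{18381 - 63}}{44378} = \left(-28399 - \frac{20194}{18381 - 63}\right) \frac{1}{44378} = \left(-28399 - \frac{20194}{18318}\right) \frac{1}{44378} = \left(-28399 - \frac{10097}{9159}\right) \frac{1}{44378} = \left(- \frac{260116538}{9159}\right) \frac{1}{44378} = - \frac{130058269}{203229051}$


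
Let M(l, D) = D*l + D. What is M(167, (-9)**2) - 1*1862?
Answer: 11746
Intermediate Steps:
M(l, D) = D + D*l
M(167, (-9)**2) - 1*1862 = (-9)**2*(1 + 167) - 1*1862 = 81*168 - 1862 = 13608 - 1862 = 11746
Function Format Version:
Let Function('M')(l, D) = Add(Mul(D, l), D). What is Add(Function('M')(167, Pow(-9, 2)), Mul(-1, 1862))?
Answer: 11746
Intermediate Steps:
Function('M')(l, D) = Add(D, Mul(D, l))
Add(Function('M')(167, Pow(-9, 2)), Mul(-1, 1862)) = Add(Mul(Pow(-9, 2), Add(1, 167)), Mul(-1, 1862)) = Add(Mul(81, 168), -1862) = Add(13608, -1862) = 11746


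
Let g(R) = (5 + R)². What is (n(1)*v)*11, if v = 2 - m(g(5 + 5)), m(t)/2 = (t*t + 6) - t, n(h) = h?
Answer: -1108910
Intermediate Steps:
m(t) = 12 - 2*t + 2*t² (m(t) = 2*((t*t + 6) - t) = 2*((t² + 6) - t) = 2*((6 + t²) - t) = 2*(6 + t² - t) = 12 - 2*t + 2*t²)
v = -100810 (v = 2 - (12 - 2*(5 + (5 + 5))² + 2*((5 + (5 + 5))²)²) = 2 - (12 - 2*(5 + 10)² + 2*((5 + 10)²)²) = 2 - (12 - 2*15² + 2*(15²)²) = 2 - (12 - 2*225 + 2*225²) = 2 - (12 - 450 + 2*50625) = 2 - (12 - 450 + 101250) = 2 - 1*100812 = 2 - 100812 = -100810)
(n(1)*v)*11 = (1*(-100810))*11 = -100810*11 = -1108910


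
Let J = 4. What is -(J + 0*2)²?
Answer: -16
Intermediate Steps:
-(J + 0*2)² = -(4 + 0*2)² = -(4 + 0)² = -1*4² = -1*16 = -16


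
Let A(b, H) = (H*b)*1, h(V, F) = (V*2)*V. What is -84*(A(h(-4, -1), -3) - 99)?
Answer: 16380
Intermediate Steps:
h(V, F) = 2*V**2 (h(V, F) = (2*V)*V = 2*V**2)
A(b, H) = H*b
-84*(A(h(-4, -1), -3) - 99) = -84*(-6*(-4)**2 - 99) = -84*(-6*16 - 99) = -84*(-3*32 - 99) = -84*(-96 - 99) = -84*(-195) = 16380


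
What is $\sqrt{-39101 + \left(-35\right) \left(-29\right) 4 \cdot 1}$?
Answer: $i \sqrt{35041} \approx 187.19 i$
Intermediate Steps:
$\sqrt{-39101 + \left(-35\right) \left(-29\right) 4 \cdot 1} = \sqrt{-39101 + 1015 \cdot 4} = \sqrt{-39101 + 4060} = \sqrt{-35041} = i \sqrt{35041}$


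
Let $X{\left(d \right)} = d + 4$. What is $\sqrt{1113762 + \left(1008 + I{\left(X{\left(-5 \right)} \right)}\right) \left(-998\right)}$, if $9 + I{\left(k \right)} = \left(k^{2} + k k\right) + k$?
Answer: $\sqrt{115762} \approx 340.24$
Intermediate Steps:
$X{\left(d \right)} = 4 + d$
$I{\left(k \right)} = -9 + k + 2 k^{2}$ ($I{\left(k \right)} = -9 + \left(\left(k^{2} + k k\right) + k\right) = -9 + \left(\left(k^{2} + k^{2}\right) + k\right) = -9 + \left(2 k^{2} + k\right) = -9 + \left(k + 2 k^{2}\right) = -9 + k + 2 k^{2}$)
$\sqrt{1113762 + \left(1008 + I{\left(X{\left(-5 \right)} \right)}\right) \left(-998\right)} = \sqrt{1113762 + \left(1008 + \left(-9 + \left(4 - 5\right) + 2 \left(4 - 5\right)^{2}\right)\right) \left(-998\right)} = \sqrt{1113762 + \left(1008 - \left(10 - 2\right)\right) \left(-998\right)} = \sqrt{1113762 + \left(1008 - 8\right) \left(-998\right)} = \sqrt{1113762 + 1000 \left(-998\right)} = \sqrt{1113762 - 998000} = \sqrt{115762}$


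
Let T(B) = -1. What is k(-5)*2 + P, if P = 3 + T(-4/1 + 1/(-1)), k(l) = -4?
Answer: -6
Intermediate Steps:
P = 2 (P = 3 - 1 = 2)
k(-5)*2 + P = -4*2 + 2 = -8 + 2 = -6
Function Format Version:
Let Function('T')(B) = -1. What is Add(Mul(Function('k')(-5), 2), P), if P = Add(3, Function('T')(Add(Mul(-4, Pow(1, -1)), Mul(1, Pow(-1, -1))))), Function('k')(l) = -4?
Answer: -6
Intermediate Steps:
P = 2 (P = Add(3, -1) = 2)
Add(Mul(Function('k')(-5), 2), P) = Add(Mul(-4, 2), 2) = Add(-8, 2) = -6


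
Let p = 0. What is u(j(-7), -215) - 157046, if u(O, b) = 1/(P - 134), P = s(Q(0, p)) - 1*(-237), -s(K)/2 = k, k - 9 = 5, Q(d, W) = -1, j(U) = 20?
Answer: -11778449/75 ≈ -1.5705e+5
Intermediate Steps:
k = 14 (k = 9 + 5 = 14)
s(K) = -28 (s(K) = -2*14 = -28)
P = 209 (P = -28 - 1*(-237) = -28 + 237 = 209)
u(O, b) = 1/75 (u(O, b) = 1/(209 - 134) = 1/75)
u(j(-7), -215) - 157046 = 1/75 - 157046 = -11778449/75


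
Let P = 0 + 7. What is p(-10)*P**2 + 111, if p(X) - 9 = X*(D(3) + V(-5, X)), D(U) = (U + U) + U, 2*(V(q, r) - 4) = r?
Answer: -3368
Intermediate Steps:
V(q, r) = 4 + r/2
P = 7
D(U) = 3*U (D(U) = 2*U + U = 3*U)
p(X) = 9 + X*(13 + X/2) (p(X) = 9 + X*(3*3 + (4 + X/2)) = 9 + X*(9 + (4 + X/2)) = 9 + X*(13 + X/2))
p(-10)*P**2 + 111 = (9 + (1/2)*(-10)**2 + 13*(-10))*7**2 + 111 = (9 + (1/2)*100 - 130)*49 + 111 = (9 + 50 - 130)*49 + 111 = -71*49 + 111 = -3479 + 111 = -3368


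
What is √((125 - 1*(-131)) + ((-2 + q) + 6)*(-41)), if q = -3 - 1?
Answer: 16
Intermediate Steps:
q = -4
√((125 - 1*(-131)) + ((-2 + q) + 6)*(-41)) = √((125 - 1*(-131)) + ((-2 - 4) + 6)*(-41)) = √((125 + 131) + (-6 + 6)*(-41)) = √(256 + 0*(-41)) = √(256 + 0) = √256 = 16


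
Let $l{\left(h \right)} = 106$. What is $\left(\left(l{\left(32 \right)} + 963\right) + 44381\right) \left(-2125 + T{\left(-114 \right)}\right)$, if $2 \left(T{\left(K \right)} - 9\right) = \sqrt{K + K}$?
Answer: $-96172200 + 45450 i \sqrt{57} \approx -9.6172 \cdot 10^{7} + 3.4314 \cdot 10^{5} i$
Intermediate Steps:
$T{\left(K \right)} = 9 + \frac{\sqrt{2} \sqrt{K}}{2}$ ($T{\left(K \right)} = 9 + \frac{\sqrt{K + K}}{2} = 9 + \frac{\sqrt{2 K}}{2} = 9 + \frac{\sqrt{2} \sqrt{K}}{2}$)
$\left(\left(l{\left(32 \right)} + 963\right) + 44381\right) \left(-2125 + T{\left(-114 \right)}\right) = \left(\left(106 + 963\right) + 44381\right) \left(-2125 + \left(9 + \frac{\sqrt{2} \sqrt{-114}}{2}\right)\right) = \left(1069 + 44381\right) \left(-2125 + \left(9 + \frac{\sqrt{2} i \sqrt{114}}{2}\right)\right) = 45450 \left(-2125 + \left(9 + i \sqrt{57}\right)\right) = 45450 \left(-2116 + i \sqrt{57}\right) = -96172200 + 45450 i \sqrt{57}$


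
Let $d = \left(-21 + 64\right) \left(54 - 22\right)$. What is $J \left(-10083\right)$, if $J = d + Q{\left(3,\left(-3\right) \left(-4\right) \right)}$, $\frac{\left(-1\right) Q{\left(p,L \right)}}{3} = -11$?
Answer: $-14206947$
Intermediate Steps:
$Q{\left(p,L \right)} = 33$ ($Q{\left(p,L \right)} = \left(-3\right) \left(-11\right) = 33$)
$d = 1376$ ($d = 43 \cdot 32 = 1376$)
$J = 1409$ ($J = 1376 + 33 = 1409$)
$J \left(-10083\right) = 1409 \left(-10083\right) = -14206947$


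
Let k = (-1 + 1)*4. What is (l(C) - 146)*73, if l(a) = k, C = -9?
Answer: -10658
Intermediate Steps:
k = 0 (k = 0*4 = 0)
l(a) = 0
(l(C) - 146)*73 = (0 - 146)*73 = -146*73 = -10658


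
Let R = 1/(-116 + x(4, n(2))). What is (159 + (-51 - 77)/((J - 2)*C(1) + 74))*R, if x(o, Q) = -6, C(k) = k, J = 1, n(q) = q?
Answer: -11479/8906 ≈ -1.2889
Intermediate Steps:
R = -1/122 (R = 1/(-116 - 6) = 1/(-122) = -1/122 ≈ -0.0081967)
(159 + (-51 - 77)/((J - 2)*C(1) + 74))*R = (159 + (-51 - 77)/((1 - 2)*1 + 74))*(-1/122) = (159 - 128/(-1*1 + 74))*(-1/122) = (159 - 128/(-1 + 74))*(-1/122) = (159 - 128/73)*(-1/122) = (11479/73)*(-1/122) = -11479/8906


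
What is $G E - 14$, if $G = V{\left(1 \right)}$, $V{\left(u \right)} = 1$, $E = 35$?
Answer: $21$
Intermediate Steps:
$G = 1$
$G E - 14 = 1 \cdot 35 - 14 = 35 - 14 = 21$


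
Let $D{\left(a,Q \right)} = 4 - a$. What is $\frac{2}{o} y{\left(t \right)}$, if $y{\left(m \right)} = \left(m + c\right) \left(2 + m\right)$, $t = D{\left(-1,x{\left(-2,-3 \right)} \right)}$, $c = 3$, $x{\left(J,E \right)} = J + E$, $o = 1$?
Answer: $112$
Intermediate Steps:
$x{\left(J,E \right)} = E + J$
$t = 5$ ($t = 4 - -1 = 4 + 1 = 5$)
$y{\left(m \right)} = \left(2 + m\right) \left(3 + m\right)$ ($y{\left(m \right)} = \left(m + 3\right) \left(2 + m\right) = \left(3 + m\right) \left(2 + m\right) = \left(2 + m\right) \left(3 + m\right)$)
$\frac{2}{o} y{\left(t \right)} = \frac{2}{1} \left(6 + 5^{2} + 5 \cdot 5\right) = 2 \cdot 1 \left(6 + 25 + 25\right) = 2 \cdot 56 = 112$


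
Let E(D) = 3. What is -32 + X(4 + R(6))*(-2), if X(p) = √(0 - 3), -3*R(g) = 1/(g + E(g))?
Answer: -32 - 2*I*√3 ≈ -32.0 - 3.4641*I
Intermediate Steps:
R(g) = -1/(3*(3 + g)) (R(g) = -1/(3*(g + 3)) = -1/(3*(3 + g)))
X(p) = I*√3 (X(p) = √(-3) = I*√3)
-32 + X(4 + R(6))*(-2) = -32 + (I*√3)*(-2) = -32 - 2*I*√3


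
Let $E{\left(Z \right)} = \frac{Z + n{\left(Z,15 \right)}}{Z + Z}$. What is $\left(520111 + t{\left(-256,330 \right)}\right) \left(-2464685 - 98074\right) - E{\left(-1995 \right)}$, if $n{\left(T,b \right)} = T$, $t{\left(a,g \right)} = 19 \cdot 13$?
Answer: $-1333552147723$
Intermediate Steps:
$t{\left(a,g \right)} = 247$
$E{\left(Z \right)} = 1$ ($E{\left(Z \right)} = \frac{Z + Z}{Z + Z} = \frac{2 Z}{2 Z} = 2 Z \frac{1}{2 Z} = 1$)
$\left(520111 + t{\left(-256,330 \right)}\right) \left(-2464685 - 98074\right) - E{\left(-1995 \right)} = \left(520111 + 247\right) \left(-2464685 - 98074\right) - 1 = 520358 \left(-2562759\right) - 1 = -1333552147722 - 1 = -1333552147723$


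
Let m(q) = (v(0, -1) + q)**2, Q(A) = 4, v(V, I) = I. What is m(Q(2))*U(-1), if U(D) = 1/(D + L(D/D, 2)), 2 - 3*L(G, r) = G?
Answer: -27/2 ≈ -13.500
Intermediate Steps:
L(G, r) = 2/3 - G/3
m(q) = (-1 + q)**2
U(D) = 1/(1/3 + D) (U(D) = 1/(D + (2/3 - D/(3*D))) = 1/(D + (2/3 - 1/3*1)) = 1/(D + (2/3 - 1/3)) = 1/(D + 1/3) = 1/(1/3 + D))
m(Q(2))*U(-1) = (-1 + 4)**2*(3/(1 + 3*(-1))) = 3**2*(3/(1 - 3)) = 9*(3/(-2)) = 9*(3*(-1/2)) = 9*(-3/2) = -27/2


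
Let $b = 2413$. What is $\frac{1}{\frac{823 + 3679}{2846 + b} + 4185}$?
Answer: $\frac{5259}{22013417} \approx 0.0002389$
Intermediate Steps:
$\frac{1}{\frac{823 + 3679}{2846 + b} + 4185} = \frac{1}{\frac{823 + 3679}{2846 + 2413} + 4185} = \frac{1}{\frac{4502}{5259} + 4185} = \frac{1}{\frac{22013417}{5259}} = \frac{5259}{22013417}$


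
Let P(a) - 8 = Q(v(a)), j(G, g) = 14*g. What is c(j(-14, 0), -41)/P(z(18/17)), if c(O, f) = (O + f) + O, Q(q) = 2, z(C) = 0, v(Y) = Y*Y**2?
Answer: -41/10 ≈ -4.1000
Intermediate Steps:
v(Y) = Y**3
c(O, f) = f + 2*O
P(a) = 10 (P(a) = 8 + 2 = 10)
c(j(-14, 0), -41)/P(z(18/17)) = (-41 + 2*(14*0))/10 = (-41 + 2*0)*(1/10) = (-41 + 0)*(1/10) = -41*1/10 = -41/10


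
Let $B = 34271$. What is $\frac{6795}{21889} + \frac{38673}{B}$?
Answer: $\frac{1079384742}{750157919} \approx 1.4389$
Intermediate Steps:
$\frac{6795}{21889} + \frac{38673}{B} = \frac{6795}{21889} + \frac{38673}{34271} = \frac{1079384742}{750157919}$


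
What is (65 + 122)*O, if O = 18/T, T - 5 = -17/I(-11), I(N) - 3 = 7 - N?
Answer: 3213/4 ≈ 803.25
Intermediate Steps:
I(N) = 10 - N (I(N) = 3 + (7 - N) = 10 - N)
T = 88/21 (T = 5 - 17/(10 - 1*(-11)) = 5 - 17/(10 + 11) = 5 - 17/21 = 88/21 ≈ 4.1905)
O = 189/44 (O = 18/(88/21) = 18*(21/88) = 189/44 ≈ 4.2955)
(65 + 122)*O = (65 + 122)*(189/44) = 187*(189/44) = 3213/4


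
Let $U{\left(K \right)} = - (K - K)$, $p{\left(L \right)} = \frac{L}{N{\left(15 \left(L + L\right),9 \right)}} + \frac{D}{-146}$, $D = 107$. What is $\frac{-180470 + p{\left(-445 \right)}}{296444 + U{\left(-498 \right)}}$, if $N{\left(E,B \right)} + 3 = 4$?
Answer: $- \frac{26413697}{43280824} \approx -0.61029$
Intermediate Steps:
$N{\left(E,B \right)} = 1$ ($N{\left(E,B \right)} = -3 + 4 = 1$)
$p{\left(L \right)} = - \frac{107}{146} + L$ ($p{\left(L \right)} = \frac{L}{1} + \frac{107}{-146} = L 1 + 107 \left(- \frac{1}{146}\right) = L - \frac{107}{146} = - \frac{107}{146} + L$)
$U{\left(K \right)} = 0$ ($U{\left(K \right)} = \left(-1\right) 0 = 0$)
$\frac{-180470 + p{\left(-445 \right)}}{296444 + U{\left(-498 \right)}} = \frac{-180470 - \frac{65077}{146}}{296444 + 0} = \frac{-180470 - \frac{65077}{146}}{296444} = \left(- \frac{26413697}{146}\right) \frac{1}{296444} = - \frac{26413697}{43280824}$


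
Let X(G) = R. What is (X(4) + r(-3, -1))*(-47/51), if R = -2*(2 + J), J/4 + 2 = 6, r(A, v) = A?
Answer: 611/17 ≈ 35.941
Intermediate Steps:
J = 16 (J = -8 + 4*6 = -8 + 24 = 16)
R = -36 (R = -2*(2 + 16) = -2*18 = -36)
X(G) = -36
(X(4) + r(-3, -1))*(-47/51) = (-36 - 3)*(-47/51) = -(-1833)/51 = -39*(-47/51) = 611/17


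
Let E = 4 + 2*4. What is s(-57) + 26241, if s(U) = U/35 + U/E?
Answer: 3672847/140 ≈ 26235.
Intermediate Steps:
E = 12 (E = 4 + 8 = 12)
s(U) = 47*U/420 (s(U) = U/35 + U/12 = 47*U/420)
s(-57) + 26241 = (47/420)*(-57) + 26241 = -893/140 + 26241 = 3672847/140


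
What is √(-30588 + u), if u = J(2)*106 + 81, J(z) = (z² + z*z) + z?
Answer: I*√29447 ≈ 171.6*I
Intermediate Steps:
J(z) = z + 2*z² (J(z) = (z² + z²) + z = 2*z² + z = z + 2*z²)
u = 1141 (u = (2*(1 + 2*2))*106 + 81 = (2*(1 + 4))*106 + 81 = (2*5)*106 + 81 = 10*106 + 81 = 1060 + 81 = 1141)
√(-30588 + u) = √(-30588 + 1141) = √(-29447) = I*√29447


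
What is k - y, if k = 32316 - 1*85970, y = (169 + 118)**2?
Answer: -136023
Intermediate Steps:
y = 82369 (y = 287**2 = 82369)
k = -53654 (k = 32316 - 85970 = -53654)
k - y = -53654 - 1*82369 = -53654 - 82369 = -136023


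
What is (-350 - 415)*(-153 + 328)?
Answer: -133875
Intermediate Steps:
(-350 - 415)*(-153 + 328) = -765*175 = -133875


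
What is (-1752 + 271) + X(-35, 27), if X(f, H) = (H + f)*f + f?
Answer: -1236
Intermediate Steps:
X(f, H) = f + f*(H + f) (X(f, H) = f*(H + f) + f = f + f*(H + f))
(-1752 + 271) + X(-35, 27) = (-1752 + 271) - 35*(1 + 27 - 35) = -1481 - 35*(-7) = -1481 + 245 = -1236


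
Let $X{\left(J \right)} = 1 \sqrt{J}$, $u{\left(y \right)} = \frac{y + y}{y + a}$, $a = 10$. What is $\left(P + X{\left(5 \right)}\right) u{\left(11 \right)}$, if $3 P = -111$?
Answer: $- \frac{814}{21} + \frac{22 \sqrt{5}}{21} \approx -36.419$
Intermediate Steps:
$P = -37$ ($P = \frac{1}{3} \left(-111\right) = -37$)
$u{\left(y \right)} = \frac{2 y}{10 + y}$ ($u{\left(y \right)} = \frac{y + y}{y + 10} = \frac{2 y}{10 + y}$)
$X{\left(J \right)} = \sqrt{J}$
$\left(P + X{\left(5 \right)}\right) u{\left(11 \right)} = \left(-37 + \sqrt{5}\right) 2 \cdot 11 \frac{1}{10 + 11} = \left(-37 + \sqrt{5}\right) 2 \cdot 11 \cdot \frac{1}{21} = \left(-37 + \sqrt{5}\right) \frac{22}{21} = - \frac{814}{21} + \frac{22 \sqrt{5}}{21}$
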